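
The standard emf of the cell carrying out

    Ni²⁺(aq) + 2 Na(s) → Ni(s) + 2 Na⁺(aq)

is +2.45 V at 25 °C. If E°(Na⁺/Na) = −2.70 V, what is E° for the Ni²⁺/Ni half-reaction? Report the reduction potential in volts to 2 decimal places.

In the reaction as written the Ni²⁺/Ni couple is reduced (cathode) and Na⁺/Na is oxidized (anode), so E°cell = E°(Ni²⁺/Ni) − E°(Na⁺/Na).
E°(Ni²⁺/Ni) = E°cell + E°(anode) = +2.45 + (−2.70) = −0.25 V.

−0.25 V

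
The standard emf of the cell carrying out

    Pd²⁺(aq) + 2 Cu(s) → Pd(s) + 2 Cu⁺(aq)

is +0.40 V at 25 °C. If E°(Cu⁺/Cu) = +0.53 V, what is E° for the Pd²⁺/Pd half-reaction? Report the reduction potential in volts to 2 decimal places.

+0.93 V

In the reaction as written the Pd²⁺/Pd couple is reduced (cathode) and Cu⁺/Cu is oxidized (anode), so E°cell = E°(Pd²⁺/Pd) − E°(Cu⁺/Cu).
E°(Pd²⁺/Pd) = E°cell + E°(anode) = +0.40 + (+0.53) = +0.93 V.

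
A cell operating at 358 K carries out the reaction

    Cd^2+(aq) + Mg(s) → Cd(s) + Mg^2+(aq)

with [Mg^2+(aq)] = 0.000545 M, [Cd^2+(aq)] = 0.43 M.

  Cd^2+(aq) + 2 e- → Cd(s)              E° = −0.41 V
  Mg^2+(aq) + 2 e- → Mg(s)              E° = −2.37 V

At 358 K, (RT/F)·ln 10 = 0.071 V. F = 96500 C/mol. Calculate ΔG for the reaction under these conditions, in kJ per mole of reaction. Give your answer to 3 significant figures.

−398 kJ/mol

E°cell = −0.41 − (−2.37) = +1.96 V; the balanced reaction transfers n = 2 electrons.
Here Q = [Mg^2+(aq)] / [Cd^2+(aq)] = 0.00127 (log Q = −2.897), giving E = +1.96 − (0.071/2)·(−2.897) = +2.0628 V.
Finally ΔG = −nFE = −(2)(96500 C/mol)(+2.0628 V) = −398 kJ/mol.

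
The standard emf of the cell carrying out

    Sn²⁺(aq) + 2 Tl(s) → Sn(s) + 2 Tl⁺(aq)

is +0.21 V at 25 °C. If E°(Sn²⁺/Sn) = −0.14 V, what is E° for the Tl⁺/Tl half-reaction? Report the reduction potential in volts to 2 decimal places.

−0.35 V

In the reaction as written the Sn²⁺/Sn couple is reduced (cathode) and Tl⁺/Tl is oxidized (anode), so E°cell = E°(Sn²⁺/Sn) − E°(Tl⁺/Tl).
E°(Tl⁺/Tl) = E°(cathode) − E°cell = −0.14 − (+0.21) = −0.35 V.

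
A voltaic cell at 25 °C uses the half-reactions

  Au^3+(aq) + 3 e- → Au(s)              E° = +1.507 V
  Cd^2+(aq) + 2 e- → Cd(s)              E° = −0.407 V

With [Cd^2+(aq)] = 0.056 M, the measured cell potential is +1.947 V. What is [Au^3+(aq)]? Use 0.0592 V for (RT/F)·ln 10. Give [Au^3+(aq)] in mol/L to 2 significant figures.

Au³⁺/Au is the cathode (higher E°); E°cell = +1.507 − (−0.407) = +1.914 V with n = 6.
From the Nernst equation, log Q = n(E° − E)/0.0592 = 6·(+1.914 − (+1.947))/0.0592 = −3.345.
Balancing electrons gives 2 Au^3+(aq) + 3 Cd(s) → 2 Au(s) + 3 Cd^2+(aq); thus Q = [Cd^2+(aq)]^3 / [Au^3+(aq)]^2.
Isolating [Au^3+(aq)] in Q = 10^{−3.345} yields log [Au^3+(aq)] = −0.205, i.e. 0.62 M.

0.62 M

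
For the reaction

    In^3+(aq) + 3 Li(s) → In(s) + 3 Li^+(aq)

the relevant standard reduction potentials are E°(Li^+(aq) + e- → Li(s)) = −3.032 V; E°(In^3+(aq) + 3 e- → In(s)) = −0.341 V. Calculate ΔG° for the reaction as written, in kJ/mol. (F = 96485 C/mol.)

In the reaction as written In^3+(aq) is reduced, so the In³⁺/In couple is the cathode and Li⁺/Li is the anode.
E°cell = −0.341 − (−3.032) = +2.691 V; balancing electrons gives n = 3.
ΔG° = −nFE°cell = −(3)(96485)(+2.691) J/mol = −779 kJ/mol.

−779 kJ/mol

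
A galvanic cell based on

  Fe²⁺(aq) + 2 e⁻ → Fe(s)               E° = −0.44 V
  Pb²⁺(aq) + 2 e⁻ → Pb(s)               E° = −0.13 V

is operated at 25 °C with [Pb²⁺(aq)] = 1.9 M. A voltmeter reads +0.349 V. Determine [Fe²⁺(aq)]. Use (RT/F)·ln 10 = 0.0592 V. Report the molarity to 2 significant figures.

Pb²⁺/Pb is the cathode (higher E°); E°cell = −0.13 − (−0.44) = +0.31 V with n = 2.
Rearranging E = E° − (0.0592/n)·log Q gives log Q = 2(+0.31 − (+0.349))/0.0592 = −1.318.
For Pb²⁺(aq) + Fe(s) → Pb(s) + Fe²⁺(aq), the reaction quotient is Q = [Fe²⁺(aq)] / [Pb²⁺(aq)].
Solving for the unknown gives log [Fe²⁺(aq)] = −1.039, so [Fe²⁺(aq)] ≈ 0.091 M.

0.091 M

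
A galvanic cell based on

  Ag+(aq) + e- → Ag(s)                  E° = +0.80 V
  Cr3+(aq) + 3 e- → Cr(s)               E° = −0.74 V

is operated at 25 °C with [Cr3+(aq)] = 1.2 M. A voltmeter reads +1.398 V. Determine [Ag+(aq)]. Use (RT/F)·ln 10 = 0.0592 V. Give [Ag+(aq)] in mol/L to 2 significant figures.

With Ag⁺/Ag at the cathode and Cr³⁺/Cr at the anode, E°cell = +0.80 − (−0.74) = +1.54 V (n = 3).
Since E = E° − (0.0592/n)·log Q, log Q = n(E° − E)/0.0592 = 7.196.
The balanced reaction is 3 Ag+(aq) + Cr(s) → 3 Ag(s) + Cr3+(aq), so Q = [Cr3+(aq)] / [Ag+(aq)]^3.
Solving for the unknown gives log [Ag+(aq)] = −2.372, so [Ag+(aq)] ≈ 0.0042 M.

0.0042 M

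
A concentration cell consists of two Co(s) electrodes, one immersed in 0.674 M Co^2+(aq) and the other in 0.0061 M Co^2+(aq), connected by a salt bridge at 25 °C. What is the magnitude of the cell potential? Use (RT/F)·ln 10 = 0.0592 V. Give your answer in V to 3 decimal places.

0.060 V

For a concentration cell E°cell = 0, since both electrodes use the same couple.
The compartment with the higher Co^2+(aq) concentration (0.674 M) acts as the cathode; ions are reduced there and produced at the dilute (0.0061 M) anode.
With n = 2, Ecell = −(0.0592/2)·log([dilute]/[conc]) = −(0.0592/2)·log(0.0061/0.674) = +0.060 V.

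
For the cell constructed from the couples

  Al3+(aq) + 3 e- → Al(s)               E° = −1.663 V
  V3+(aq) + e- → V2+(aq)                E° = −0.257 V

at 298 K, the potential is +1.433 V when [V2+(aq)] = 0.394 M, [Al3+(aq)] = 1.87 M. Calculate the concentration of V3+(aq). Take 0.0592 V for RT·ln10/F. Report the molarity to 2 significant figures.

V³⁺/V²⁺ is the cathode (higher E°); E°cell = −0.257 − (−1.663) = +1.406 V with n = 3.
Since E = E° − (0.0592/n)·log Q, log Q = n(E° − E)/0.0592 = −1.368.
Balancing electrons gives 3 V3+(aq) + Al(s) → 3 V2+(aq) + Al3+(aq); thus Q = ([V2+(aq)]^3·[Al3+(aq)]) / [V3+(aq)]^3.
Isolating [V3+(aq)] in Q = 10^{−1.368} yields log [V3+(aq)] = 0.142, i.e. 1.4 M.

1.4 M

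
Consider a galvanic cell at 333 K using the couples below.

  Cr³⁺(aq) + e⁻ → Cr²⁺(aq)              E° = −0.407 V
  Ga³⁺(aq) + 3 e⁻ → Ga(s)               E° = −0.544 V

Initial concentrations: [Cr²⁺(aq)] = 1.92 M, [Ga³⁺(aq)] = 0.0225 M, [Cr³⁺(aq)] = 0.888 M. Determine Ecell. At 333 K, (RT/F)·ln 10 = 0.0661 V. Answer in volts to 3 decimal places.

The Cr³⁺/Cr²⁺ couple has the more positive E°, so it is the cathode; Ga³⁺/Ga is the anode.
The standard potential is −0.407 − (−0.544) = +0.137 V and the balanced reaction transfers n = 3 electrons.
For the overall reaction 3 Cr³⁺(aq) + Ga(s) → 3 Cr²⁺(aq) + Ga³⁺(aq), Q = ([Cr²⁺(aq)]^3·[Ga³⁺(aq)]) / [Cr³⁺(aq)]^3 = 0.227, giving log Q = −0.643.
By the Nernst equation, E = +0.137 − (0.0661/3)·(−0.643) = +0.151 V.

+0.151 V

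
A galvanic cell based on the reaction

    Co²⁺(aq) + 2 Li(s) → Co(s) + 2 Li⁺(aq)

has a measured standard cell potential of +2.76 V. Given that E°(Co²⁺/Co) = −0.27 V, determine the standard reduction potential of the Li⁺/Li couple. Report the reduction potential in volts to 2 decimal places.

−3.03 V

In the reaction as written the Co²⁺/Co couple is reduced (cathode) and Li⁺/Li is oxidized (anode), so E°cell = E°(Co²⁺/Co) − E°(Li⁺/Li).
E°(Li⁺/Li) = E°(cathode) − E°cell = −0.27 − (+2.76) = −3.03 V.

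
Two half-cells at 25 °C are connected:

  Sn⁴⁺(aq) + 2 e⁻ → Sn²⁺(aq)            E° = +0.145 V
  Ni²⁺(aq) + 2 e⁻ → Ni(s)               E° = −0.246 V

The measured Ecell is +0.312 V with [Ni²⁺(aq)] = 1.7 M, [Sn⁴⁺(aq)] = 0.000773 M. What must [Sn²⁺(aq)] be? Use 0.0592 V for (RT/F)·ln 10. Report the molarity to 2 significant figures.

0.21 M

The Sn⁴⁺/Sn²⁺ couple has the larger reduction potential, so it is the cathode: E°cell = +0.145 − (−0.246) = +0.391 V and n = 2.
Rearranging E = E° − (0.0592/n)·log Q gives log Q = 2(+0.391 − (+0.312))/0.0592 = 2.669.
The balanced reaction is Sn⁴⁺(aq) + Ni(s) → Sn²⁺(aq) + Ni²⁺(aq), so Q = ([Sn²⁺(aq)]·[Ni²⁺(aq)]) / [Sn⁴⁺(aq)].
Isolating [Sn²⁺(aq)] in Q = 10^{2.669} yields log [Sn²⁺(aq)] = −0.673, i.e. 0.21 M.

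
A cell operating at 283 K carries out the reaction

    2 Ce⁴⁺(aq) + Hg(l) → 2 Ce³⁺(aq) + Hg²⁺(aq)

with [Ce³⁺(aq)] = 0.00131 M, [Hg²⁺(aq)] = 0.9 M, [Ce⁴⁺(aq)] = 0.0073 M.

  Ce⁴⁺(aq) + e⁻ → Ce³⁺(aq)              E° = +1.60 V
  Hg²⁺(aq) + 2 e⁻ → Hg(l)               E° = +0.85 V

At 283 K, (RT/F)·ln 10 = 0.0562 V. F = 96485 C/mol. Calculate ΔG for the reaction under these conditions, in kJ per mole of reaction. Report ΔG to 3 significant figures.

The standard cell potential is +1.60 − (+0.85) = +0.75 V, with n = 2 electrons in the balanced equation.
Here Q = ([Ce³⁺(aq)]^2·[Hg²⁺(aq)]) / [Ce⁴⁺(aq)]^2 = 0.029 (log Q = −1.538), giving E = +0.75 − (0.0562/2)·(−1.538) = +0.7932 V.
ΔG = −nFE = −(2)(96485)(+0.7932) J/mol = −153 kJ/mol.

−153 kJ/mol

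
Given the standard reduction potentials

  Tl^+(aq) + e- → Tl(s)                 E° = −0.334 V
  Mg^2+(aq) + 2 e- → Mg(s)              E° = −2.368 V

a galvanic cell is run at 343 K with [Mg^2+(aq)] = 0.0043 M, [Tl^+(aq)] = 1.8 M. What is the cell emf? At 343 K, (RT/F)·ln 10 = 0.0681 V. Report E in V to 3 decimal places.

+2.132 V

Since E°(Tl⁺/Tl) > E°(Mg²⁺/Mg), Tl⁺/Tl serves as the cathode.
The standard potential is −0.334 − (−2.368) = +2.034 V and the balanced reaction transfers n = 2 electrons.
Balancing gives 2 Tl^+(aq) + Mg(s) → 2 Tl(s) + Mg^2+(aq); hence Q = [Mg^2+(aq)] / [Tl^+(aq)]^2 = 0.00133 (log Q = −2.877).
E = E° − (0.0681/n)·log Q = +2.034 − (0.0681/2)(−2.877) = +2.132 V.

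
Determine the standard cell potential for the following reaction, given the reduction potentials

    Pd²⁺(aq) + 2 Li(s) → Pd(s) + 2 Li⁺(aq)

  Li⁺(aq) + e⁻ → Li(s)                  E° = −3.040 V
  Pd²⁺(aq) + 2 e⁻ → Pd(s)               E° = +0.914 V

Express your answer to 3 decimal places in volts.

Pd²⁺(aq) gains electrons, so the Pd²⁺/Pd couple is the cathode; the Li⁺/Li couple is the anode.
E°cell = E°(cathode) − E°(anode) = +0.914 − (−3.040) = +3.954 V.
The positive value indicates the reaction is spontaneous as written.

+3.954 V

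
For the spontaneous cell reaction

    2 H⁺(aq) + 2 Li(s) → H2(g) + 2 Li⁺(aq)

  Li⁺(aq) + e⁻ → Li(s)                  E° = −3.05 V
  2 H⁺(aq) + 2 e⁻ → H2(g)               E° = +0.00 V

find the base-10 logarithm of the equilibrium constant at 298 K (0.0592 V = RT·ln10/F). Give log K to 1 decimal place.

The 2H⁺/H₂ couple is reduced (cathode); E°cell = +0.00 − (−3.05) = +3.05 V with n = 2.
At equilibrium E = 0, so log K = nE°cell / 0.0592 = (2)(+3.05) / 0.0592 = 103.0.

log K = 103.0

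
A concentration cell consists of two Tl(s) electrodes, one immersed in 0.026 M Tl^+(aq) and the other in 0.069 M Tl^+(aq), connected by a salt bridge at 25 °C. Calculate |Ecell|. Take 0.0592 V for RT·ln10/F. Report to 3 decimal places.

For a concentration cell E°cell = 0, since both electrodes use the same couple.
The compartment with the higher Tl^+(aq) concentration (0.069 M) acts as the cathode; ions are reduced there and produced at the dilute (0.026 M) anode.
With n = 1, Ecell = −(0.0592/1)·log([dilute]/[conc]) = −(0.0592/1)·log(0.026/0.069) = +0.025 V.

0.025 V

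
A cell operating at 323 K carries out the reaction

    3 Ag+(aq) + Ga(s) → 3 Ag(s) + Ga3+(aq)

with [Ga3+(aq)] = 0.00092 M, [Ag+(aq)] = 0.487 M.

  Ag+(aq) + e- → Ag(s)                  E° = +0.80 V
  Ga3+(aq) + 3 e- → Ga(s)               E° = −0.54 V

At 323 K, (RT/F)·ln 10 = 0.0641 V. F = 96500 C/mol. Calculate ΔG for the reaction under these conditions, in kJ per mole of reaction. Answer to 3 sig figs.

−401 kJ/mol

With Ag⁺/Ag reduced at the cathode, E°cell = +0.80 − (−0.54) = +1.34 V and n = 3.
Q = [Ga3+(aq)] / [Ag+(aq)]^3 = 0.00797, so log Q = −2.099 and E = +1.34 − (0.0641/3)(−2.099) = +1.3848 V.
Then ΔG = −nFE = −3 × 96500 × +1.3848 J/mol = −401 kJ/mol.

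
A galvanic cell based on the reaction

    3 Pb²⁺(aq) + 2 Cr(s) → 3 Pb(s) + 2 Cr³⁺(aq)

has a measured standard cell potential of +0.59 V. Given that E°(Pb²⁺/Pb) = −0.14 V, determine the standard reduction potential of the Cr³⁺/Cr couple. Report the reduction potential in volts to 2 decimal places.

−0.73 V

In the reaction as written the Pb²⁺/Pb couple is reduced (cathode) and Cr³⁺/Cr is oxidized (anode), so E°cell = E°(Pb²⁺/Pb) − E°(Cr³⁺/Cr).
E°(Cr³⁺/Cr) = E°(cathode) − E°cell = −0.14 − (+0.59) = −0.73 V.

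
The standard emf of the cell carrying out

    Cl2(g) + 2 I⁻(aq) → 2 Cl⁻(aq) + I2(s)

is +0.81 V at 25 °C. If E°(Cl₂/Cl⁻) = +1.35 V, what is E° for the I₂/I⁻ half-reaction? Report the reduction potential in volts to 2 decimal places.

In the reaction as written the Cl₂/Cl⁻ couple is reduced (cathode) and I₂/I⁻ is oxidized (anode), so E°cell = E°(Cl₂/Cl⁻) − E°(I₂/I⁻).
E°(I₂/I⁻) = E°(cathode) − E°cell = +1.35 − (+0.81) = +0.54 V.

+0.54 V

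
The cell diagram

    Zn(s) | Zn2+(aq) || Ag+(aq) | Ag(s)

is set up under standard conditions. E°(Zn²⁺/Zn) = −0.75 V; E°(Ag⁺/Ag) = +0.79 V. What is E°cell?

By convention the left-hand electrode in cell notation is the anode (oxidation) and the right-hand electrode is the cathode (reduction).
E°cell = E°(right) − E°(left) = +0.79 − (−0.75) = +1.54 V.

+1.54 V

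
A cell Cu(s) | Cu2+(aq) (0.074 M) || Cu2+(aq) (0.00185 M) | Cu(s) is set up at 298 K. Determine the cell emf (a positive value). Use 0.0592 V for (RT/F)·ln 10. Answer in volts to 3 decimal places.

0.047 V

For a concentration cell E°cell = 0, since both electrodes use the same couple.
The compartment with the higher Cu2+(aq) concentration (0.074 M) acts as the cathode; ions are reduced there and produced at the dilute (0.00185 M) anode.
With n = 2, Ecell = −(0.0592/2)·log([dilute]/[conc]) = −(0.0592/2)·log(0.00185/0.074) = +0.047 V.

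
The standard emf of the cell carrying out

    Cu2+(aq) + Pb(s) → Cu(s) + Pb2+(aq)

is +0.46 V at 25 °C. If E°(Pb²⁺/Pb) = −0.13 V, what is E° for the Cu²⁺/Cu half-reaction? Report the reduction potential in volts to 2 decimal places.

+0.33 V

In the reaction as written the Cu²⁺/Cu couple is reduced (cathode) and Pb²⁺/Pb is oxidized (anode), so E°cell = E°(Cu²⁺/Cu) − E°(Pb²⁺/Pb).
E°(Cu²⁺/Cu) = E°cell + E°(anode) = +0.46 + (−0.13) = +0.33 V.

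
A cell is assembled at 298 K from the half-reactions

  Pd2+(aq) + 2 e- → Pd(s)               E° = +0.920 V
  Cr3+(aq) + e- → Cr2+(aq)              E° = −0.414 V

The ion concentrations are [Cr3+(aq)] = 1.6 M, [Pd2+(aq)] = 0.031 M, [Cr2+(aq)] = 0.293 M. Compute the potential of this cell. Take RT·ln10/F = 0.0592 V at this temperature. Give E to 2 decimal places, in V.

+1.25 V

Since E°(Pd²⁺/Pd) > E°(Cr³⁺/Cr²⁺), Pd²⁺/Pd serves as the cathode.
E°cell = E°cat − E°an = +0.920 − (−0.414) = +1.334 V; n = 2.
The balanced reaction is Pd2+(aq) + 2 Cr2+(aq) → Pd(s) + 2 Cr3+(aq), so Q = [Cr3+(aq)]^2 / ([Pd2+(aq)]·[Cr2+(aq)]^2) = 962 and log Q = 2.983.
E = E° − (0.0592/n)·log Q = +1.334 − (0.0592/2)(2.983) = +1.25 V.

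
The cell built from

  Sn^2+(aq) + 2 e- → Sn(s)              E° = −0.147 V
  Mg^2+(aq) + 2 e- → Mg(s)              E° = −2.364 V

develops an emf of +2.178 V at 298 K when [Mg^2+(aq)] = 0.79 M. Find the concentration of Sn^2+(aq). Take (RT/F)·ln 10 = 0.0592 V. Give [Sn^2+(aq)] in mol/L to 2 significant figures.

The Sn²⁺/Sn couple has the larger reduction potential, so it is the cathode: E°cell = −0.147 − (−2.364) = +2.217 V and n = 2.
Rearranging E = E° − (0.0592/n)·log Q gives log Q = 2(+2.217 − (+2.178))/0.0592 = 1.318.
The balanced reaction is Sn^2+(aq) + Mg(s) → Sn(s) + Mg^2+(aq), so Q = [Mg^2+(aq)] / [Sn^2+(aq)].
Isolating [Sn^2+(aq)] in Q = 10^{1.318} yields log [Sn^2+(aq)] = −1.420, i.e. 0.038 M.

0.038 M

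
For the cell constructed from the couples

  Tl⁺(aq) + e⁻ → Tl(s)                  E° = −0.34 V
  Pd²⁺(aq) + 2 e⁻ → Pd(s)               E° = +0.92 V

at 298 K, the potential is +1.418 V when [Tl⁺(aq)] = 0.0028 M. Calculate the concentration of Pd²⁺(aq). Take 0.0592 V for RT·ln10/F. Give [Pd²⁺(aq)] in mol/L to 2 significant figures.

Pd²⁺/Pd is the cathode (higher E°); E°cell = +0.92 − (−0.34) = +1.26 V with n = 2.
Rearranging E = E° − (0.0592/n)·log Q gives log Q = 2(+1.26 − (+1.418))/0.0592 = −5.338.
The balanced reaction is Pd²⁺(aq) + 2 Tl(s) → Pd(s) + 2 Tl⁺(aq), so Q = [Tl⁺(aq)]^2 / [Pd²⁺(aq)].
Solving for the unknown gives log [Pd²⁺(aq)] = 0.232, so [Pd²⁺(aq)] ≈ 1.7 M.

1.7 M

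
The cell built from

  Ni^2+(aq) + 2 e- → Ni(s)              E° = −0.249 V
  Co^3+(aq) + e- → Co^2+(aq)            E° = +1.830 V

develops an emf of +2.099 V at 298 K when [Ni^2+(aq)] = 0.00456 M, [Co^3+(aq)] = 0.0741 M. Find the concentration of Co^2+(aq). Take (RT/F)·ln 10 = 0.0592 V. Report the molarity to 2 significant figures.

0.50 M

The Co³⁺/Co²⁺ couple has the larger reduction potential, so it is the cathode: E°cell = +1.830 − (−0.249) = +2.079 V and n = 2.
Since E = E° − (0.0592/n)·log Q, log Q = n(E° − E)/0.0592 = −0.676.
The balanced reaction is 2 Co^3+(aq) + Ni(s) → 2 Co^2+(aq) + Ni^2+(aq), so Q = ([Co^2+(aq)]^2·[Ni^2+(aq)]) / [Co^3+(aq)]^2.
Solving for the unknown gives log [Co^2+(aq)] = −0.298, so [Co^2+(aq)] ≈ 0.50 M.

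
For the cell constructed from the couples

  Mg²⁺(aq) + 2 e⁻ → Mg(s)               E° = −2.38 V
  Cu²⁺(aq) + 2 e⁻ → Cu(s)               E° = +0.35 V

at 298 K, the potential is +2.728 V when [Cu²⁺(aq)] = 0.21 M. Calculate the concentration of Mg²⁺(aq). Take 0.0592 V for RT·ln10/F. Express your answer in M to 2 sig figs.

With Cu²⁺/Cu at the cathode and Mg²⁺/Mg at the anode, E°cell = +0.35 − (−2.38) = +2.73 V (n = 2).
Since E = E° − (0.0592/n)·log Q, log Q = n(E° − E)/0.0592 = 0.068.
The balanced reaction is Cu²⁺(aq) + Mg(s) → Cu(s) + Mg²⁺(aq), so Q = [Mg²⁺(aq)] / [Cu²⁺(aq)].
Isolating [Mg²⁺(aq)] in Q = 10^{0.068} yields log [Mg²⁺(aq)] = −0.610, i.e. 0.25 M.

0.25 M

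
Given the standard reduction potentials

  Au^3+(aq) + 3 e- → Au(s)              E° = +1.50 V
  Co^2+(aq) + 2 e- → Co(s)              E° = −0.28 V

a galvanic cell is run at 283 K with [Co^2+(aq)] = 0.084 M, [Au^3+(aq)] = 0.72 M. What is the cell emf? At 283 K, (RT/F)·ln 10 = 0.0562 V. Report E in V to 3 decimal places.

+1.808 V

Au³⁺/Au is reduced (cathode, E° = +1.50 V) and Co²⁺/Co is oxidized (anode).
E°cell = +1.50 − (−0.28) = +1.78 V, with n = 6 electrons transferred.
Balancing gives 2 Au^3+(aq) + 3 Co(s) → 2 Au(s) + 3 Co^2+(aq); hence Q = [Co^2+(aq)]^3 / [Au^3+(aq)]^2 = 0.00114 (log Q = −2.942).
Applying E = E° − (RT ln10/nF)·log Q gives +1.78 − (0.0562/6)(−2.942) = +1.808 V.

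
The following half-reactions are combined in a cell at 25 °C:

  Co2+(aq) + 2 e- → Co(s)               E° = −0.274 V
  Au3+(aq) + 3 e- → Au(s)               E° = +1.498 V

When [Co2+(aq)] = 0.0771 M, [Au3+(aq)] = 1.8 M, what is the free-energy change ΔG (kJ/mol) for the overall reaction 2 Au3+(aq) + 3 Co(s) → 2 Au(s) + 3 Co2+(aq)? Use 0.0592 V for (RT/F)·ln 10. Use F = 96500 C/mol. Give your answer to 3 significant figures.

With Au³⁺/Au reduced at the cathode, E°cell = +1.498 − (−0.274) = +1.772 V and n = 6.
Q = [Co2+(aq)]^3 / [Au3+(aq)]^2 = 0.000141, so log Q = −3.849 and E = +1.772 − (0.0592/6)(−3.849) = +1.8100 V.
ΔG = −nFE = −(6)(96500)(+1.8100) J/mol = −1050 kJ/mol.

−1050 kJ/mol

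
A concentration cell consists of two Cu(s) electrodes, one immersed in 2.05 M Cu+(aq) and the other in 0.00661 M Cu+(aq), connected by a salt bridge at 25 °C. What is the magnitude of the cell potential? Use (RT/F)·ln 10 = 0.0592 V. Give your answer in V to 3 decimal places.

For a concentration cell E°cell = 0, since both electrodes use the same couple.
The compartment with the higher Cu+(aq) concentration (2.05 M) acts as the cathode; ions are reduced there and produced at the dilute (0.00661 M) anode.
With n = 1, Ecell = −(0.0592/1)·log([dilute]/[conc]) = −(0.0592/1)·log(0.00661/2.05) = +0.147 V.

0.147 V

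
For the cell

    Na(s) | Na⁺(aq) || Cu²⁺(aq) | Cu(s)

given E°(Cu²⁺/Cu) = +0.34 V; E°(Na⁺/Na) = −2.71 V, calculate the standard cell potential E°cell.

By convention the left-hand electrode in cell notation is the anode (oxidation) and the right-hand electrode is the cathode (reduction).
E°cell = E°(right) − E°(left) = +0.34 − (−2.71) = +3.05 V.

+3.05 V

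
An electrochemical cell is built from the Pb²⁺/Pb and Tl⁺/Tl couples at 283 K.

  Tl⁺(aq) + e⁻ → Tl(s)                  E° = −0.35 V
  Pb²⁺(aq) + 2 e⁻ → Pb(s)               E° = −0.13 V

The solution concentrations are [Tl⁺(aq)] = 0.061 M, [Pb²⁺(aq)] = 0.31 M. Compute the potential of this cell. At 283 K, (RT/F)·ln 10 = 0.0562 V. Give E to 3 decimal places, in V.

+0.274 V

Since E°(Pb²⁺/Pb) > E°(Tl⁺/Tl), Pb²⁺/Pb serves as the cathode.
The standard potential is −0.13 − (−0.35) = +0.22 V and the balanced reaction transfers n = 2 electrons.
The balanced reaction is Pb²⁺(aq) + 2 Tl(s) → Pb(s) + 2 Tl⁺(aq), so Q = [Tl⁺(aq)]^2 / [Pb²⁺(aq)] = 0.012 and log Q = −1.921.
By the Nernst equation, E = +0.22 − (0.0562/2)·(−1.921) = +0.274 V.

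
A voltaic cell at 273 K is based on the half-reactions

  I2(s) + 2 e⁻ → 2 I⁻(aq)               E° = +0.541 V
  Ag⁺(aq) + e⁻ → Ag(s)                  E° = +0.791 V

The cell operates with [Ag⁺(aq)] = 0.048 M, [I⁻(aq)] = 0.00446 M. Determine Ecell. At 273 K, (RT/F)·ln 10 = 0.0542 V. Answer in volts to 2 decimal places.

+0.05 V

Ag⁺/Ag is reduced (cathode, E° = +0.791 V) and I₂/I⁻ is oxidized (anode).
E°cell = E°cat − E°an = +0.791 − (+0.541) = +0.250 V; n = 2.
The balanced reaction is 2 Ag⁺(aq) + 2 I⁻(aq) → 2 Ag(s) + I2(s), so Q = 1 / ([Ag⁺(aq)]^2·[I⁻(aq)]^2) = 2.18×10^7 and log Q = 7.339.
By the Nernst equation, E = +0.250 − (0.0542/2)·(7.339) = +0.05 V.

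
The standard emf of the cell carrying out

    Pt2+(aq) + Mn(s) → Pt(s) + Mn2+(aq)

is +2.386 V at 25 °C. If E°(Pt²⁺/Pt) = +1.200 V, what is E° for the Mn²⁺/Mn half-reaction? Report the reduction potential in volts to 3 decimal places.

In the reaction as written the Pt²⁺/Pt couple is reduced (cathode) and Mn²⁺/Mn is oxidized (anode), so E°cell = E°(Pt²⁺/Pt) − E°(Mn²⁺/Mn).
E°(Mn²⁺/Mn) = E°(cathode) − E°cell = +1.200 − (+2.386) = −1.186 V.

−1.186 V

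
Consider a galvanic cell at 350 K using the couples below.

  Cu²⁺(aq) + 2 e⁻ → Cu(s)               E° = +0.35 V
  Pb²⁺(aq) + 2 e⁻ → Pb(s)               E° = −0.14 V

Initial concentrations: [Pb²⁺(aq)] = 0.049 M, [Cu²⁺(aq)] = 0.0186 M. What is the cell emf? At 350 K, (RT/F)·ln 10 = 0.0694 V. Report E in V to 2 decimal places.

+0.48 V

Cu²⁺/Cu is reduced (cathode, E° = +0.35 V) and Pb²⁺/Pb is oxidized (anode).
E°cell = +0.35 − (−0.14) = +0.49 V, with n = 2 electrons transferred.
Balancing gives Cu²⁺(aq) + Pb(s) → Cu(s) + Pb²⁺(aq); hence Q = [Pb²⁺(aq)] / [Cu²⁺(aq)] = 2.63 (log Q = 0.421).
Applying E = E° − (RT ln10/nF)·log Q gives +0.49 − (0.0694/2)(0.421) = +0.48 V.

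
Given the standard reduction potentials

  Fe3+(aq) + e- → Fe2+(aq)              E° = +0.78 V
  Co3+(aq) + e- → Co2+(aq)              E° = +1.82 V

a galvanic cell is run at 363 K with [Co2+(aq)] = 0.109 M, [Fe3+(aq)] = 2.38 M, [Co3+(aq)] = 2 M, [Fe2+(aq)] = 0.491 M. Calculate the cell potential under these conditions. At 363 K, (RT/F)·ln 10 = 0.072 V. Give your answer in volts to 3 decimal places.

Co³⁺/Co²⁺ is reduced (cathode, E° = +1.82 V) and Fe³⁺/Fe²⁺ is oxidized (anode).
E°cell = +1.82 − (+0.78) = +1.04 V, with n = 1 electron transferred.
The balanced reaction is Co3+(aq) + Fe2+(aq) → Co2+(aq) + Fe3+(aq), so Q = ([Co2+(aq)]·[Fe3+(aq)]) / ([Co3+(aq)]·[Fe2+(aq)]) = 0.264 and log Q = −0.578.
Applying E = E° − (RT ln10/nF)·log Q gives +1.04 − (0.072/1)(−0.578) = +1.082 V.

+1.082 V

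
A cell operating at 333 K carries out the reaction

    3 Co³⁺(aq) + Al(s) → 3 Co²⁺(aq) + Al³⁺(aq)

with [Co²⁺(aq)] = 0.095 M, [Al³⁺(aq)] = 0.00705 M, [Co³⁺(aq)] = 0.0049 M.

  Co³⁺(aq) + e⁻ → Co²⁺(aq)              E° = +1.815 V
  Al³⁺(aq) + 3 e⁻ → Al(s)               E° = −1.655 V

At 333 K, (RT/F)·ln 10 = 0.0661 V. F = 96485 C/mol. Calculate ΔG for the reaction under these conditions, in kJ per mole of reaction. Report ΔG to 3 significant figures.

−993 kJ/mol

With Co³⁺/Co²⁺ reduced at the cathode, E°cell = +1.815 − (−1.655) = +3.470 V and n = 3.
Here Q = ([Co²⁺(aq)]^3·[Al³⁺(aq)]) / [Co³⁺(aq)]^3 = 51.4 (log Q = 1.711), giving E = +3.470 − (0.0661/3)·(1.711) = +3.4323 V.
ΔG = −nFE = −(3)(96485)(+3.4323) J/mol = −993 kJ/mol.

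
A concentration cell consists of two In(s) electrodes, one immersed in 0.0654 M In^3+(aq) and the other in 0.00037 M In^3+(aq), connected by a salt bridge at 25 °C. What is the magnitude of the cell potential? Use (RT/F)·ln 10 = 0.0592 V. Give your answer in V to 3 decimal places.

For a concentration cell E°cell = 0, since both electrodes use the same couple.
The compartment with the higher In^3+(aq) concentration (0.0654 M) acts as the cathode; ions are reduced there and produced at the dilute (0.00037 M) anode.
With n = 3, Ecell = −(0.0592/3)·log([dilute]/[conc]) = −(0.0592/3)·log(0.00037/0.0654) = +0.044 V.

0.044 V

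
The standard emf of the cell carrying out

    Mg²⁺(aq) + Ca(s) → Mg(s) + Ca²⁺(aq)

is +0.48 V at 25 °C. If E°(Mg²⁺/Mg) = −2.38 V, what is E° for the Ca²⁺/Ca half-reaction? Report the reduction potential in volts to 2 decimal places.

−2.86 V

In the reaction as written the Mg²⁺/Mg couple is reduced (cathode) and Ca²⁺/Ca is oxidized (anode), so E°cell = E°(Mg²⁺/Mg) − E°(Ca²⁺/Ca).
E°(Ca²⁺/Ca) = E°(cathode) − E°cell = −2.38 − (+0.48) = −2.86 V.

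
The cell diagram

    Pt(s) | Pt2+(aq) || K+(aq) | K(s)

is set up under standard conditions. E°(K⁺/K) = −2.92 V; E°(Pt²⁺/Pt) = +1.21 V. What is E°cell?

−4.13 V

By convention the left-hand electrode in cell notation is the anode (oxidation) and the right-hand electrode is the cathode (reduction).
E°cell = E°(right) − E°(left) = −2.92 − (+1.21) = −4.13 V.
The negative sign shows that, as written, the cell would require an external voltage to drive the reaction.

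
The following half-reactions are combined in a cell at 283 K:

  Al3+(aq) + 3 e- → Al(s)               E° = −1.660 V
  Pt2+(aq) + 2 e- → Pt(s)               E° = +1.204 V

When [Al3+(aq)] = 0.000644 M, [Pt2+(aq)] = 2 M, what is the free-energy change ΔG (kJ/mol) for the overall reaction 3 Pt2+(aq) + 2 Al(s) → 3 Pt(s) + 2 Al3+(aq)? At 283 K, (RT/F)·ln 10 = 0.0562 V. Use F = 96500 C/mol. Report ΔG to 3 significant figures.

−1700 kJ/mol

The standard cell potential is +1.204 − (−1.660) = +2.864 V, with n = 6 electrons in the balanced equation.
Q = [Al3+(aq)]^2 / [Pt2+(aq)]^3 = 5.18×10^−8, so log Q = −7.285 and E = +2.864 − (0.0562/6)(−7.285) = +2.9322 V.
Finally ΔG = −nFE = −(6)(96500 C/mol)(+2.9322 V) = −1700 kJ/mol.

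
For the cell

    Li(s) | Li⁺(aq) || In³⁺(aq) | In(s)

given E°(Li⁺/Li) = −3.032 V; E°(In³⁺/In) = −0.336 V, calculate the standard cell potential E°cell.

+2.696 V

By convention the left-hand electrode in cell notation is the anode (oxidation) and the right-hand electrode is the cathode (reduction).
E°cell = E°(right) − E°(left) = −0.336 − (−3.032) = +2.696 V.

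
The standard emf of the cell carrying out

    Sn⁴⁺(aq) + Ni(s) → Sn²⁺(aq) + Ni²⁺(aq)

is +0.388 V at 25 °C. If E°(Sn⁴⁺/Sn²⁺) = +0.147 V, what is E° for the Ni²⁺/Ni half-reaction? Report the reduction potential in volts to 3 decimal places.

In the reaction as written the Sn⁴⁺/Sn²⁺ couple is reduced (cathode) and Ni²⁺/Ni is oxidized (anode), so E°cell = E°(Sn⁴⁺/Sn²⁺) − E°(Ni²⁺/Ni).
E°(Ni²⁺/Ni) = E°(cathode) − E°cell = +0.147 − (+0.388) = −0.241 V.

−0.241 V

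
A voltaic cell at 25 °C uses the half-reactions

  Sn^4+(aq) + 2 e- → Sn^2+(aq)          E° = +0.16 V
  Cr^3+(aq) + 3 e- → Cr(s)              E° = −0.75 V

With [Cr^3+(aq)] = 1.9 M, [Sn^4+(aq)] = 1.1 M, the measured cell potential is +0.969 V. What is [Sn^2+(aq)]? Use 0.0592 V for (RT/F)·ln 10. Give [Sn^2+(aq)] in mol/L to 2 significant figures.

Sn⁴⁺/Sn²⁺ is the cathode (higher E°); E°cell = +0.16 − (−0.75) = +0.91 V with n = 6.
Rearranging E = E° − (0.0592/n)·log Q gives log Q = 6(+0.91 − (+0.969))/0.0592 = −5.980.
For 3 Sn^4+(aq) + 2 Cr(s) → 3 Sn^2+(aq) + 2 Cr^3+(aq), the reaction quotient is Q = ([Sn^2+(aq)]^3·[Cr^3+(aq)]^2) / [Sn^4+(aq)]^3.
Isolating [Sn^2+(aq)] in Q = 10^{−5.980} yields log [Sn^2+(aq)] = −2.138, i.e. 0.0073 M.

0.0073 M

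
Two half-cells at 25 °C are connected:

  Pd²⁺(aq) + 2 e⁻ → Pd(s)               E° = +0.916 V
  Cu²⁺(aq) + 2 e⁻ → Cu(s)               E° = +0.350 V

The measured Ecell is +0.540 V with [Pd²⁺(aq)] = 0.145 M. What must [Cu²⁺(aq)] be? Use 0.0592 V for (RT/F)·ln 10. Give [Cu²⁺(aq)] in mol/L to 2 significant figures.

1.1 M

With Pd²⁺/Pd at the cathode and Cu²⁺/Cu at the anode, E°cell = +0.916 − (+0.350) = +0.566 V (n = 2).
Since E = E° − (0.0592/n)·log Q, log Q = n(E° − E)/0.0592 = 0.878.
For Pd²⁺(aq) + Cu(s) → Pd(s) + Cu²⁺(aq), the reaction quotient is Q = [Cu²⁺(aq)] / [Pd²⁺(aq)].
Solving for the unknown gives log [Cu²⁺(aq)] = 0.039, so [Cu²⁺(aq)] ≈ 1.1 M.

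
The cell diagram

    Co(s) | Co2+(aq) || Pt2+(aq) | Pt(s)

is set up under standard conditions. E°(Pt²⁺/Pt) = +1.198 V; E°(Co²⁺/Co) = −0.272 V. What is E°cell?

+1.470 V

By convention the left-hand electrode in cell notation is the anode (oxidation) and the right-hand electrode is the cathode (reduction).
E°cell = E°(right) − E°(left) = +1.198 − (−0.272) = +1.470 V.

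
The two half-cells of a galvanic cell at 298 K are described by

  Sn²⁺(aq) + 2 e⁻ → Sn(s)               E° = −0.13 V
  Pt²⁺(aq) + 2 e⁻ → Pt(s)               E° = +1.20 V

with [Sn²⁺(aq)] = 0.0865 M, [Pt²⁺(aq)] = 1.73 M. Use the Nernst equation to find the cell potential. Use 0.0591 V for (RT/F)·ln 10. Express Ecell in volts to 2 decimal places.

Since E°(Pt²⁺/Pt) > E°(Sn²⁺/Sn), Pt²⁺/Pt serves as the cathode.
E°cell = E°cat − E°an = +1.20 − (−0.13) = +1.33 V; n = 2.
The balanced reaction is Pt²⁺(aq) + Sn(s) → Pt(s) + Sn²⁺(aq), so Q = [Sn²⁺(aq)] / [Pt²⁺(aq)] = 0.05 and log Q = −1.301.
Applying E = E° − (RT ln10/nF)·log Q gives +1.33 − (0.0591/2)(−1.301) = +1.37 V.

+1.37 V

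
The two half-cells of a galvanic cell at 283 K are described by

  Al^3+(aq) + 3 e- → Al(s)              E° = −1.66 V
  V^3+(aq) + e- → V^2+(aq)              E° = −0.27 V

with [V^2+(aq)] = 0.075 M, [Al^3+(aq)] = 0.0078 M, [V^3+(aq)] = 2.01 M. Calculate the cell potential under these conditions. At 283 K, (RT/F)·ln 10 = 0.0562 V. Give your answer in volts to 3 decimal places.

The V³⁺/V²⁺ couple has the more positive E°, so it is the cathode; Al³⁺/Al is the anode.
E°cell = E°cat − E°an = −0.27 − (−1.66) = +1.39 V; n = 3.
For the overall reaction 3 V^3+(aq) + Al(s) → 3 V^2+(aq) + Al^3+(aq), Q = ([V^2+(aq)]^3·[Al^3+(aq)]) / [V^3+(aq)]^3 = 4.05×10^−7, giving log Q = −6.392.
By the Nernst equation, E = +1.39 − (0.0562/3)·(−6.392) = +1.510 V.

+1.510 V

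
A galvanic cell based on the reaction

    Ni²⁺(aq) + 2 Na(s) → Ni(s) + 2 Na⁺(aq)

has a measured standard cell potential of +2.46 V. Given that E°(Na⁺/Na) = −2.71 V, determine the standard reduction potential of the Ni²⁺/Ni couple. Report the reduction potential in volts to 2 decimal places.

In the reaction as written the Ni²⁺/Ni couple is reduced (cathode) and Na⁺/Na is oxidized (anode), so E°cell = E°(Ni²⁺/Ni) − E°(Na⁺/Na).
E°(Ni²⁺/Ni) = E°cell + E°(anode) = +2.46 + (−2.71) = −0.25 V.

−0.25 V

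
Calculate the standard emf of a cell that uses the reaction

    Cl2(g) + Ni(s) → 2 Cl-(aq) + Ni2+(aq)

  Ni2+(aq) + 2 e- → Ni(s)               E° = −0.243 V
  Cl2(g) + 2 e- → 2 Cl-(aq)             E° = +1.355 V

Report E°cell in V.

+1.598 V

Cl2(g) gains electrons, so the Cl₂/Cl⁻ couple is the cathode; the Ni²⁺/Ni couple is the anode.
E°cell = E°(cathode) − E°(anode) = +1.355 − (−0.243) = +1.598 V.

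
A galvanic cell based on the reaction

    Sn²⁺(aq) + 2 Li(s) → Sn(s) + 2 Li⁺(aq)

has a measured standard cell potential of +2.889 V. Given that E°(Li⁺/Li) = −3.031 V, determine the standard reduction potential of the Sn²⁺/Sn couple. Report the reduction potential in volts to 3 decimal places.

−0.142 V

In the reaction as written the Sn²⁺/Sn couple is reduced (cathode) and Li⁺/Li is oxidized (anode), so E°cell = E°(Sn²⁺/Sn) − E°(Li⁺/Li).
E°(Sn²⁺/Sn) = E°cell + E°(anode) = +2.889 + (−3.031) = −0.142 V.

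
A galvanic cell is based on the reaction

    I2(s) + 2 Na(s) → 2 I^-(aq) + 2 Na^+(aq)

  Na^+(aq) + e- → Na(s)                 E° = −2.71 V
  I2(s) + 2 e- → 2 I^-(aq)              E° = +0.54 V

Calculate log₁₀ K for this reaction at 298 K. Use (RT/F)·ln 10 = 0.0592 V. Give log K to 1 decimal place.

The I₂/I⁻ couple is reduced (cathode); E°cell = +0.54 − (−2.71) = +3.25 V with n = 2.
At equilibrium E = 0, so log K = nE°cell / 0.0592 = (2)(+3.25) / 0.0592 = 109.8.

log K = 109.8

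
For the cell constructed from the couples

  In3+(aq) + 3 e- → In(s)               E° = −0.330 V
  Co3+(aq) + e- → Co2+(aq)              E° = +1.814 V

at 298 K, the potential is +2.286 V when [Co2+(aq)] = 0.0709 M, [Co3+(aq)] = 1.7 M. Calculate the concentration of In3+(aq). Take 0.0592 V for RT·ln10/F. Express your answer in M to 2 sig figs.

0.00088 M

With Co³⁺/Co²⁺ at the cathode and In³⁺/In at the anode, E°cell = +1.814 − (−0.330) = +2.144 V (n = 3).
Since E = E° − (0.0592/n)·log Q, log Q = n(E° − E)/0.0592 = −7.196.
Balancing electrons gives 3 Co3+(aq) + In(s) → 3 Co2+(aq) + In3+(aq); thus Q = ([Co2+(aq)]^3·[In3+(aq)]) / [Co3+(aq)]^3.
Solving for the unknown gives log [In3+(aq)] = −3.057, so [In3+(aq)] ≈ 0.00088 M.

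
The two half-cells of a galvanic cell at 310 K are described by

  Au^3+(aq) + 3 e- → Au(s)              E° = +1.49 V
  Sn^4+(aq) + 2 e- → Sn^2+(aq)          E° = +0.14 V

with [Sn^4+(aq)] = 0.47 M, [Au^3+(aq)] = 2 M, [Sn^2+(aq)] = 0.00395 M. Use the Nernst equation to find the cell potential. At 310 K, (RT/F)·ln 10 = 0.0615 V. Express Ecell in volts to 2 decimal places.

+1.29 V

Au³⁺/Au is reduced (cathode, E° = +1.49 V) and Sn⁴⁺/Sn²⁺ is oxidized (anode).
E°cell = +1.49 − (+0.14) = +1.35 V, with n = 6 electrons transferred.
The balanced reaction is 2 Au^3+(aq) + 3 Sn^2+(aq) → 2 Au(s) + 3 Sn^4+(aq), so Q = [Sn^4+(aq)]^3 / ([Au^3+(aq)]^2·[Sn^2+(aq)]^3) = 4.21×10^5 and log Q = 5.624.
E = E° − (0.0615/n)·log Q = +1.35 − (0.0615/6)(5.624) = +1.29 V.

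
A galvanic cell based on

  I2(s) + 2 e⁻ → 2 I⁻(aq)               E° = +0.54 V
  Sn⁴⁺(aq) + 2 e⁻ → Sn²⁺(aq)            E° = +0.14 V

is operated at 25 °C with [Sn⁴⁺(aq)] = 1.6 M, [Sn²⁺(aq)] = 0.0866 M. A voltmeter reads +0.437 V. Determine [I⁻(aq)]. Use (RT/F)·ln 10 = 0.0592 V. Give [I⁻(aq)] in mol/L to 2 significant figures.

0.055 M

With I₂/I⁻ at the cathode and Sn⁴⁺/Sn²⁺ at the anode, E°cell = +0.54 − (+0.14) = +0.40 V (n = 2).
From the Nernst equation, log Q = n(E° − E)/0.0592 = 2·(+0.40 − (+0.437))/0.0592 = −1.250.
Balancing electrons gives I2(s) + Sn²⁺(aq) → 2 I⁻(aq) + Sn⁴⁺(aq); thus Q = ([I⁻(aq)]^2·[Sn⁴⁺(aq)]) / [Sn²⁺(aq)].
Solving for the unknown gives log [I⁻(aq)] = −1.258, so [I⁻(aq)] ≈ 0.055 M.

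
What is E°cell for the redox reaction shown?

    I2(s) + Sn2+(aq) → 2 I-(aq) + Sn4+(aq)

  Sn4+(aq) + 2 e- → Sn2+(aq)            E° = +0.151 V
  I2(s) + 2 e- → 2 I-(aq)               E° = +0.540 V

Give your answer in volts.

I2(s) gains electrons, so the I₂/I⁻ couple is the cathode; the Sn⁴⁺/Sn²⁺ couple is the anode.
E°cell = E°(cathode) − E°(anode) = +0.540 − (+0.151) = +0.389 V.

+0.389 V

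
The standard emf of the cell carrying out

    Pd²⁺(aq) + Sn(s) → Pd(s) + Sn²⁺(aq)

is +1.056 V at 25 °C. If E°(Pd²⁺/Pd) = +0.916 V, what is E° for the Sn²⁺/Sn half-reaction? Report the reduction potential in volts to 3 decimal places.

−0.140 V

In the reaction as written the Pd²⁺/Pd couple is reduced (cathode) and Sn²⁺/Sn is oxidized (anode), so E°cell = E°(Pd²⁺/Pd) − E°(Sn²⁺/Sn).
E°(Sn²⁺/Sn) = E°(cathode) − E°cell = +0.916 − (+1.056) = −0.140 V.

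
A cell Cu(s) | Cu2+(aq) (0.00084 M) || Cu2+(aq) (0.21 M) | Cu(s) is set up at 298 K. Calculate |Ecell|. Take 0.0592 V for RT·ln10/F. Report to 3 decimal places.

For a concentration cell E°cell = 0, since both electrodes use the same couple.
The compartment with the higher Cu2+(aq) concentration (0.21 M) acts as the cathode; ions are reduced there and produced at the dilute (0.00084 M) anode.
With n = 2, Ecell = −(0.0592/2)·log([dilute]/[conc]) = −(0.0592/2)·log(0.00084/0.21) = +0.071 V.

0.071 V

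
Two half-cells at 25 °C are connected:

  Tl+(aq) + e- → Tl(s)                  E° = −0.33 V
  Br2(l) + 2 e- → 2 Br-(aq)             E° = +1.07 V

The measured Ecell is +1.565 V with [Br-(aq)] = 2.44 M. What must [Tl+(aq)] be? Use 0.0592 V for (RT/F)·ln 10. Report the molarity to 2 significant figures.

0.00067 M

Br₂/Br⁻ is the cathode (higher E°); E°cell = +1.07 − (−0.33) = +1.40 V with n = 2.
Since E = E° − (0.0592/n)·log Q, log Q = n(E° − E)/0.0592 = −5.574.
The balanced reaction is Br2(l) + 2 Tl(s) → 2 Br-(aq) + 2 Tl+(aq), so Q = [Br-(aq)]^2·[Tl+(aq)]^2.
Substituting the known concentrations and solving, log [Tl+(aq)] = −3.174 and [Tl+(aq)] = 0.00067 M.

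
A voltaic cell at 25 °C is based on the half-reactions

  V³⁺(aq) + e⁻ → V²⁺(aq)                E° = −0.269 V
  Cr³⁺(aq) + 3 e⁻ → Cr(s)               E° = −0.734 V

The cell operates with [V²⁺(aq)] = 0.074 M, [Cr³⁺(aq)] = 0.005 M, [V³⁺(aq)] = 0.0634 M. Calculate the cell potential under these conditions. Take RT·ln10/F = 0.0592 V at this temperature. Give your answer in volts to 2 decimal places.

V³⁺/V²⁺ is reduced (cathode, E° = −0.269 V) and Cr³⁺/Cr is oxidized (anode).
E°cell = −0.269 − (−0.734) = +0.465 V, with n = 3 electrons transferred.
Balancing gives 3 V³⁺(aq) + Cr(s) → 3 V²⁺(aq) + Cr³⁺(aq); hence Q = ([V²⁺(aq)]^3·[Cr³⁺(aq)]) / [V³⁺(aq)]^3 = 0.00795 (log Q = −2.100).
Applying E = E° − (RT ln10/nF)·log Q gives +0.465 − (0.0592/3)(−2.100) = +0.51 V.

+0.51 V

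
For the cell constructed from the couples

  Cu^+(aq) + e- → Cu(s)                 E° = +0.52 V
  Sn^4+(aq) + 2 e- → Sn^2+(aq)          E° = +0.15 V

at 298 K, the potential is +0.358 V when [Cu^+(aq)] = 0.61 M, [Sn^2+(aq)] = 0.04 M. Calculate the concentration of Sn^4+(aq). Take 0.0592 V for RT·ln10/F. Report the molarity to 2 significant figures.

The Cu⁺/Cu couple has the larger reduction potential, so it is the cathode: E°cell = +0.52 − (+0.15) = +0.37 V and n = 2.
From the Nernst equation, log Q = n(E° − E)/0.0592 = 2·(+0.37 − (+0.358))/0.0592 = 0.405.
For 2 Cu^+(aq) + Sn^2+(aq) → 2 Cu(s) + Sn^4+(aq), the reaction quotient is Q = [Sn^4+(aq)] / ([Cu^+(aq)]^2·[Sn^2+(aq)]).
Isolating [Sn^4+(aq)] in Q = 10^{0.405} yields log [Sn^4+(aq)] = −1.422, i.e. 0.038 M.

0.038 M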